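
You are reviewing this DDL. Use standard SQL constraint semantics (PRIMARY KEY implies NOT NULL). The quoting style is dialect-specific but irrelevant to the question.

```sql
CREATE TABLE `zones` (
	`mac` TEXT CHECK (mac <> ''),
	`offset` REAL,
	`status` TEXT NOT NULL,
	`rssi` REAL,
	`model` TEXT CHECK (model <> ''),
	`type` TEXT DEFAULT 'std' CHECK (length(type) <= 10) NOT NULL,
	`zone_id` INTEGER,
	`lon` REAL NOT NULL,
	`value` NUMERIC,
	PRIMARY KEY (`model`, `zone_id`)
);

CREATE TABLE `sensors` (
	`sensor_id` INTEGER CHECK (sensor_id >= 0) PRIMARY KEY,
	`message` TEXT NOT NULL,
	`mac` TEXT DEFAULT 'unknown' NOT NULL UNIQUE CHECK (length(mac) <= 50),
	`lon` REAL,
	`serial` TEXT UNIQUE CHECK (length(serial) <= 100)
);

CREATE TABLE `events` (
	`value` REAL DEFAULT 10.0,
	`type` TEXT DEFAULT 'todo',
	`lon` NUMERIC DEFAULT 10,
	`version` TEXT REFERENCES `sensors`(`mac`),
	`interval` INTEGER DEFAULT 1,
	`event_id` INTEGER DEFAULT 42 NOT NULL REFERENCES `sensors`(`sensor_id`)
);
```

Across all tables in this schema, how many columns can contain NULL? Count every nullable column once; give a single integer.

11

zones: 4 nullable (mac, offset, rssi, value — PK (model, zone_id) and explicit NOT NULL columns excluded).
sensors: 2 nullable (lon, serial — PK (sensor_id) and explicit NOT NULL columns excluded).
events: 5 nullable (value, type, lon, version, interval — PK none and explicit NOT NULL columns excluded).
Total: 4 + 2 + 5 = 11.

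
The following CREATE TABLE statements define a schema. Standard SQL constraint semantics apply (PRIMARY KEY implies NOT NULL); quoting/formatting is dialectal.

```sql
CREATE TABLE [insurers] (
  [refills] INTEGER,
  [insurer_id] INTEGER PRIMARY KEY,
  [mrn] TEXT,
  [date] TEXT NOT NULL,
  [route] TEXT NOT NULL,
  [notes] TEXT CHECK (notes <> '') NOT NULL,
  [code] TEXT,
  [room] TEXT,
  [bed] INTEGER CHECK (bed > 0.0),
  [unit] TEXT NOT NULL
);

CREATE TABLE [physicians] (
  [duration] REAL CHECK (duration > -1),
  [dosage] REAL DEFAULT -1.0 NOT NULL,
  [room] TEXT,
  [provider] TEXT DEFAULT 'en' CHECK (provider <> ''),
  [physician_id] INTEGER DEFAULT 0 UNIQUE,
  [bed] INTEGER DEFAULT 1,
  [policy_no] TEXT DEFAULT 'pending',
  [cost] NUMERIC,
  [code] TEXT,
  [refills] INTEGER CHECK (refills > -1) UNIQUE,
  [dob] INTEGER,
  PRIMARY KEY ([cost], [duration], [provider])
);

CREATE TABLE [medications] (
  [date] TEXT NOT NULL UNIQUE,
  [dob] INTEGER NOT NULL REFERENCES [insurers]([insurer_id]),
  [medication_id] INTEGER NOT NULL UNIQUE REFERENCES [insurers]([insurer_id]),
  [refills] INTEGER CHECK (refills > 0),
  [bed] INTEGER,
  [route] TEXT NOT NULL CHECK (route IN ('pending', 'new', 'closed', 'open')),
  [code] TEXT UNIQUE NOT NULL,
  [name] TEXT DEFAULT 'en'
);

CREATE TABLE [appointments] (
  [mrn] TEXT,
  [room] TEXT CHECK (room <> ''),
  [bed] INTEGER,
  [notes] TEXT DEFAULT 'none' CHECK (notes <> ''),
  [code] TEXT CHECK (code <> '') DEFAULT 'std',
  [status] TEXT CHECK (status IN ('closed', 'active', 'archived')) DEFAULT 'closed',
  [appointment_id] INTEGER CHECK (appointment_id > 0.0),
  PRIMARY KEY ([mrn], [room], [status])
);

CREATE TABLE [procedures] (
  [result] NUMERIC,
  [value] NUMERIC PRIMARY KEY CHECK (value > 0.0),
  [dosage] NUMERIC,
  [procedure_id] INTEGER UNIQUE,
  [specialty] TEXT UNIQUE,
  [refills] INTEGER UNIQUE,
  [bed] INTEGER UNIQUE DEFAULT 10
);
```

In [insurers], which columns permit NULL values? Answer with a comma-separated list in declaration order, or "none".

refills, mrn, code, room, bed

- refills: no NOT NULL constraint applies → nullable.
- insurer_id: part of the PRIMARY KEY, which implies NOT NULL → not nullable.
- mrn: no NOT NULL constraint applies → nullable.
- date: declared NOT NULL → not nullable.
- route: declared NOT NULL → not nullable.
- notes: declared NOT NULL → not nullable.
- code: no NOT NULL constraint applies → nullable.
- room: no NOT NULL constraint applies → nullable.
- bed: CHECK does not forbid NULL (a CHECK constraint passes when its expression is NULL) → nullable.
- unit: declared NOT NULL → not nullable.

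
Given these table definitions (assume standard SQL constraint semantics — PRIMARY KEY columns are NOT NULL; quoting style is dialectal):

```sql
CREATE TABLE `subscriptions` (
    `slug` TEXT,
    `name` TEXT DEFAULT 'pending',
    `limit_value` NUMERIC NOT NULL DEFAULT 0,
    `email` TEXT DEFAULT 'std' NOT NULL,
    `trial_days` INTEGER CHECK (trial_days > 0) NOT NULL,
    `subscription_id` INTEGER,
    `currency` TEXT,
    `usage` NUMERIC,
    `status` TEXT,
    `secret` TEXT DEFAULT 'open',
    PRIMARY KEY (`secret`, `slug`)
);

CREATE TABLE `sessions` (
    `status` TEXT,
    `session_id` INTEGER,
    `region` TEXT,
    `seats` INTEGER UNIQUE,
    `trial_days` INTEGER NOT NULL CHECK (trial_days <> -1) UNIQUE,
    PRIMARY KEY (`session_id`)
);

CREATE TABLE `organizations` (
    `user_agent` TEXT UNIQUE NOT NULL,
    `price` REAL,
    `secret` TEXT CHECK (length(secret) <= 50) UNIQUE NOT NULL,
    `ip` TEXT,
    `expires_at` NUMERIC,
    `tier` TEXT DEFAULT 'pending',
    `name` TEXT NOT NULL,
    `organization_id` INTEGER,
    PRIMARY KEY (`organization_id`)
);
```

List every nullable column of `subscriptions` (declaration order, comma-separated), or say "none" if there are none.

name, subscription_id, currency, usage, status

- slug: part of the PRIMARY KEY, which implies NOT NULL → not nullable.
- name: DEFAULT only fills an omitted column; an explicit NULL is still allowed → nullable.
- limit_value: declared NOT NULL → not nullable.
- email: declared NOT NULL → not nullable.
- trial_days: declared NOT NULL → not nullable.
- subscription_id: no NOT NULL constraint applies → nullable.
- currency: no NOT NULL constraint applies → nullable.
- usage: no NOT NULL constraint applies → nullable.
- status: no NOT NULL constraint applies → nullable.
- secret: part of the PRIMARY KEY, which implies NOT NULL → not nullable.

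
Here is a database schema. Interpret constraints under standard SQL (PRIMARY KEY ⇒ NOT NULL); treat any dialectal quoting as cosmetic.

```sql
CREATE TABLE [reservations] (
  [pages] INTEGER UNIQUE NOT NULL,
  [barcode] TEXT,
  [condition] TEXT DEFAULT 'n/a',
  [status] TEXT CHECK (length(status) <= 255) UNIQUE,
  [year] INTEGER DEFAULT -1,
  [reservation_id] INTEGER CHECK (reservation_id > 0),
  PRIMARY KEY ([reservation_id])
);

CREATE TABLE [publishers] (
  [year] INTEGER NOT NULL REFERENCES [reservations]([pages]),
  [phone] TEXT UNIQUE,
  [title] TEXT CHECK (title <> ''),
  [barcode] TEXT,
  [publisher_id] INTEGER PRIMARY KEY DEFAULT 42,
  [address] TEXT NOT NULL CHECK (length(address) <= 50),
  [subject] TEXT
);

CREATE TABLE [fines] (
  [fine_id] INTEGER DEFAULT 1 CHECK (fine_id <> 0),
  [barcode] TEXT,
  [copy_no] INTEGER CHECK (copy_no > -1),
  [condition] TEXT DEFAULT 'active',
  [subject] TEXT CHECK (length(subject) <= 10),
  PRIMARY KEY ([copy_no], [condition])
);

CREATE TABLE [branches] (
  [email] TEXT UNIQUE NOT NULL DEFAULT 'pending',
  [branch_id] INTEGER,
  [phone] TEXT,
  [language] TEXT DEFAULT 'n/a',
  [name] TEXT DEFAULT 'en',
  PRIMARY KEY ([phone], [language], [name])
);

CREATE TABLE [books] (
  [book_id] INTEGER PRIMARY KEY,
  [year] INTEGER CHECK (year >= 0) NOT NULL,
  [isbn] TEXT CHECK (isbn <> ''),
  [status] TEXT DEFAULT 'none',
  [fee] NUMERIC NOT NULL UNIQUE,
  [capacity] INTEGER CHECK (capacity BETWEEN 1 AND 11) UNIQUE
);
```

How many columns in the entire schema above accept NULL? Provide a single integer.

15

reservations: 4 nullable (barcode, condition, status, year — PK (reservation_id) and explicit NOT NULL columns excluded).
publishers: 4 nullable (phone, title, barcode, subject — PK (publisher_id) and explicit NOT NULL columns excluded).
fines: 3 nullable (fine_id, barcode, subject — PK (copy_no, condition) and explicit NOT NULL columns excluded).
branches: 1 nullable (branch_id — PK (phone, language, name) and explicit NOT NULL columns excluded).
books: 3 nullable (isbn, status, capacity — PK (book_id) and explicit NOT NULL columns excluded).
Total: 4 + 4 + 3 + 1 + 3 = 15.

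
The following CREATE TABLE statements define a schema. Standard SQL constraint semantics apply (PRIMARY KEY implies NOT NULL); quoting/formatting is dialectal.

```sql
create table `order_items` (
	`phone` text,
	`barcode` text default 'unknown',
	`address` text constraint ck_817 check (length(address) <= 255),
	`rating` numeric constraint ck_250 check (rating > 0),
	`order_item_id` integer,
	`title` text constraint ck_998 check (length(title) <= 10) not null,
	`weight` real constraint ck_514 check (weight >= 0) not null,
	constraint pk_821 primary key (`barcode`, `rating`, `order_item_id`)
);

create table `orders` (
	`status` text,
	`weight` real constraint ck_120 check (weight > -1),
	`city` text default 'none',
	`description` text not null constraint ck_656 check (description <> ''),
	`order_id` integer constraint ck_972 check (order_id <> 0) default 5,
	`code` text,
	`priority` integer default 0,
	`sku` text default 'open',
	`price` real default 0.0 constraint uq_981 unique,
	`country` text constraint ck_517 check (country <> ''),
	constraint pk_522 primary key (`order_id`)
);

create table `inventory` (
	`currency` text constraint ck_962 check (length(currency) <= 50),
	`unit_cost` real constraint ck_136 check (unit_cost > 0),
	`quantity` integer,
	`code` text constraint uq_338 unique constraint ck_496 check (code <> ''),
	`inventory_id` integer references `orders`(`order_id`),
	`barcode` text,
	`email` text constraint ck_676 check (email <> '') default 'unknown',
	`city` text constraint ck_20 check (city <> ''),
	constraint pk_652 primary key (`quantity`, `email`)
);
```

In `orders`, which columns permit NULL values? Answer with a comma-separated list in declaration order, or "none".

status, weight, city, code, priority, sku, price, country

- status: no NOT NULL constraint applies → nullable.
- weight: CHECK does not forbid NULL (a CHECK constraint passes when its expression is NULL) → nullable.
- city: DEFAULT only fills an omitted column; an explicit NULL is still allowed → nullable.
- description: declared NOT NULL → not nullable.
- order_id: part of the PRIMARY KEY, which implies NOT NULL → not nullable.
- code: no NOT NULL constraint applies → nullable.
- priority: DEFAULT only fills an omitted column; an explicit NULL is still allowed → nullable.
- sku: DEFAULT only fills an omitted column; an explicit NULL is still allowed → nullable.
- price: UNIQUE does not imply NOT NULL → nullable.
- country: CHECK does not forbid NULL (a CHECK constraint passes when its expression is NULL) → nullable.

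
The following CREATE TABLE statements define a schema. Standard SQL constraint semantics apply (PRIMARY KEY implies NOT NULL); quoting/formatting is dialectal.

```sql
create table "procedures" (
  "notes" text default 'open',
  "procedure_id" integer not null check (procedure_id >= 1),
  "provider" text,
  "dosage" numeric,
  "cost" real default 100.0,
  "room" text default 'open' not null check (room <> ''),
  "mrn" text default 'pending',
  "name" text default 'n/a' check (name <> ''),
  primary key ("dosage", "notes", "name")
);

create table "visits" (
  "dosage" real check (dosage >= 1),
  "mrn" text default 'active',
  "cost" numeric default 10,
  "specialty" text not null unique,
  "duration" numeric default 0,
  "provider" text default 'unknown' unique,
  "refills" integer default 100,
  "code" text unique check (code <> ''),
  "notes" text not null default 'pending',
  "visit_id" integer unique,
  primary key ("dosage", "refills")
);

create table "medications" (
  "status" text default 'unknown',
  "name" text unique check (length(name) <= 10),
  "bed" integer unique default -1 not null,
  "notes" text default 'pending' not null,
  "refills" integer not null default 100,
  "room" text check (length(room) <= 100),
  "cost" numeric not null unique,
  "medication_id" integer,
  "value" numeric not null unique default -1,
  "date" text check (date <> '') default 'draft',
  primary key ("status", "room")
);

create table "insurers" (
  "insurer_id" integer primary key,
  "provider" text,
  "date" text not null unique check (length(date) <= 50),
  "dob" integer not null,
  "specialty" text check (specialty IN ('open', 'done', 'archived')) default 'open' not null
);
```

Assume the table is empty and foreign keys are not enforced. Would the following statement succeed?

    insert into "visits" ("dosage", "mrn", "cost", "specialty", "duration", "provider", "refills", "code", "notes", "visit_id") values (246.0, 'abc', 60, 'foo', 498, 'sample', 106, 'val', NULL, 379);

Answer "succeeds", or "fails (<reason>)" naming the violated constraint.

fails (NOT NULL on notes)

notes is explicitly set to NULL, but notes is declared NOT NULL.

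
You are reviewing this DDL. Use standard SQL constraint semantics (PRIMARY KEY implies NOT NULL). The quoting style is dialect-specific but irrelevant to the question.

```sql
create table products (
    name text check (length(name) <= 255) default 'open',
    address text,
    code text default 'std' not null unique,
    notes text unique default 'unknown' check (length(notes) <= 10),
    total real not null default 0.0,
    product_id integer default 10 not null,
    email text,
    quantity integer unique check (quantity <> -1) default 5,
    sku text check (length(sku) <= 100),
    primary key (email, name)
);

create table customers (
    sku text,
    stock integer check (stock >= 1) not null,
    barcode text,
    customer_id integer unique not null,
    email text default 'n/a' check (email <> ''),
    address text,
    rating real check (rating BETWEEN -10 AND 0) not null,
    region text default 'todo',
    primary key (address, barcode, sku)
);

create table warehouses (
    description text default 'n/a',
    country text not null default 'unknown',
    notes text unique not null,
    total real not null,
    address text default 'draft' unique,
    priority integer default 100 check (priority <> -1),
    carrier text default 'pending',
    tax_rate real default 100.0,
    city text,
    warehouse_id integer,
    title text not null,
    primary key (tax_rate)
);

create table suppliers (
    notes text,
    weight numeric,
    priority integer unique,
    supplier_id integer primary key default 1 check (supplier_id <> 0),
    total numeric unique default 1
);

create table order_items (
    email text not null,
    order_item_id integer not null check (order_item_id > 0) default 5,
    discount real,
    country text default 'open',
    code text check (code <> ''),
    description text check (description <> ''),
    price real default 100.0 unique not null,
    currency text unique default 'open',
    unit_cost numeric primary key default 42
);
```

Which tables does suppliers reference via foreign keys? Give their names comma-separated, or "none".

No column in suppliers has a REFERENCES clause.

none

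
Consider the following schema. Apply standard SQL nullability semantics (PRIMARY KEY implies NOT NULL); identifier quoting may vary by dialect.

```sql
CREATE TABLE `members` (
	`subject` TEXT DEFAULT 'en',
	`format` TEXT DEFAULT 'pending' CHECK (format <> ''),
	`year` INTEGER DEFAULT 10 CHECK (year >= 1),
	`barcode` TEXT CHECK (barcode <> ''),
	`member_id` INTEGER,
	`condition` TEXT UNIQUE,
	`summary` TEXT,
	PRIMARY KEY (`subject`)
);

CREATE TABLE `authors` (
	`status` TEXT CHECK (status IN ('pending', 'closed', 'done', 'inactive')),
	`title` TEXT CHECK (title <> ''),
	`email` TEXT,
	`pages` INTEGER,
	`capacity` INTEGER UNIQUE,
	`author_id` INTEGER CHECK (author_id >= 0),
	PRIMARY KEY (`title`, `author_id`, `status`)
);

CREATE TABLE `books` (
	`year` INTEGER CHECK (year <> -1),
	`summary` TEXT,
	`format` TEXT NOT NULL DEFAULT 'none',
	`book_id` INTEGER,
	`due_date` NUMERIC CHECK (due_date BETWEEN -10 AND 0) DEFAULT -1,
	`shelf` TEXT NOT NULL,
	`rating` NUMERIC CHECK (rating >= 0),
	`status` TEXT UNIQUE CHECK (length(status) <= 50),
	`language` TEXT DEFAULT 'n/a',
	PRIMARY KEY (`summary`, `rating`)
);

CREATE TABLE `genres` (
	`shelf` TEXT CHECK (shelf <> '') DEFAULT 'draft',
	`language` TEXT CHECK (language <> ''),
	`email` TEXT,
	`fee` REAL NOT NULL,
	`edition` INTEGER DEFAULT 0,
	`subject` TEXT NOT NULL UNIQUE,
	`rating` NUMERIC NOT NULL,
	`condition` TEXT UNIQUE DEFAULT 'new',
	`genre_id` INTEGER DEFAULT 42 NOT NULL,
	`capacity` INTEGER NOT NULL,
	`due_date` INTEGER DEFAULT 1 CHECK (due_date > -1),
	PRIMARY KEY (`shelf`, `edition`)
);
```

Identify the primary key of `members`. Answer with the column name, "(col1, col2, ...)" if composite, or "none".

subject is declared PRIMARY KEY as a table-level PRIMARY KEY clause.

subject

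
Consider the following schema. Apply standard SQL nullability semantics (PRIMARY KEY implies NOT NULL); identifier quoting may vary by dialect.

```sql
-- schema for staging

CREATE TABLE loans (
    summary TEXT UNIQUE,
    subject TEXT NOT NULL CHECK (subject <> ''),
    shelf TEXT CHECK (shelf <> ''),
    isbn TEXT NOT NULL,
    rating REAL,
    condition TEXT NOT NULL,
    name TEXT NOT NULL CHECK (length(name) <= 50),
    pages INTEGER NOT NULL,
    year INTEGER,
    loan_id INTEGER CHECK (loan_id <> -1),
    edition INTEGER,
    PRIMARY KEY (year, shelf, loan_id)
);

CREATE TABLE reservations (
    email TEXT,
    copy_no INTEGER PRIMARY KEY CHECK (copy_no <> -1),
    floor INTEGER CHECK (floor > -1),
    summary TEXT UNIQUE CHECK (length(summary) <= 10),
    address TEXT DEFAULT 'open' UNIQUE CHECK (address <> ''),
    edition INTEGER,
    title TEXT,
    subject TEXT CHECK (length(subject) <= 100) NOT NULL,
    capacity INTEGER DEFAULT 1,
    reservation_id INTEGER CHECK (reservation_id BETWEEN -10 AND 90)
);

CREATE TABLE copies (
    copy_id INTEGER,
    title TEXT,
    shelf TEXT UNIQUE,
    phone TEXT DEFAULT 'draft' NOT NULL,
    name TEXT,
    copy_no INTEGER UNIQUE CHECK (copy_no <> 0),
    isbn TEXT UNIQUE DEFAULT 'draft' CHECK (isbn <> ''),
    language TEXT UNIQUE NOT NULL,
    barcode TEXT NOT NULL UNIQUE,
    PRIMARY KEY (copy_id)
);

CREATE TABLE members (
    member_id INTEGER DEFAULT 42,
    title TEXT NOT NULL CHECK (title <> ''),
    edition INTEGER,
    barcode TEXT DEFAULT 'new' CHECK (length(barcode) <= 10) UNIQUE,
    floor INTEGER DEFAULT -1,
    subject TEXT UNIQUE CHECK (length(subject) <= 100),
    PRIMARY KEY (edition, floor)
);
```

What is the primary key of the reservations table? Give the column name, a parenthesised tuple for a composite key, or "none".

copy_no is declared PRIMARY KEY inline on the column.

copy_no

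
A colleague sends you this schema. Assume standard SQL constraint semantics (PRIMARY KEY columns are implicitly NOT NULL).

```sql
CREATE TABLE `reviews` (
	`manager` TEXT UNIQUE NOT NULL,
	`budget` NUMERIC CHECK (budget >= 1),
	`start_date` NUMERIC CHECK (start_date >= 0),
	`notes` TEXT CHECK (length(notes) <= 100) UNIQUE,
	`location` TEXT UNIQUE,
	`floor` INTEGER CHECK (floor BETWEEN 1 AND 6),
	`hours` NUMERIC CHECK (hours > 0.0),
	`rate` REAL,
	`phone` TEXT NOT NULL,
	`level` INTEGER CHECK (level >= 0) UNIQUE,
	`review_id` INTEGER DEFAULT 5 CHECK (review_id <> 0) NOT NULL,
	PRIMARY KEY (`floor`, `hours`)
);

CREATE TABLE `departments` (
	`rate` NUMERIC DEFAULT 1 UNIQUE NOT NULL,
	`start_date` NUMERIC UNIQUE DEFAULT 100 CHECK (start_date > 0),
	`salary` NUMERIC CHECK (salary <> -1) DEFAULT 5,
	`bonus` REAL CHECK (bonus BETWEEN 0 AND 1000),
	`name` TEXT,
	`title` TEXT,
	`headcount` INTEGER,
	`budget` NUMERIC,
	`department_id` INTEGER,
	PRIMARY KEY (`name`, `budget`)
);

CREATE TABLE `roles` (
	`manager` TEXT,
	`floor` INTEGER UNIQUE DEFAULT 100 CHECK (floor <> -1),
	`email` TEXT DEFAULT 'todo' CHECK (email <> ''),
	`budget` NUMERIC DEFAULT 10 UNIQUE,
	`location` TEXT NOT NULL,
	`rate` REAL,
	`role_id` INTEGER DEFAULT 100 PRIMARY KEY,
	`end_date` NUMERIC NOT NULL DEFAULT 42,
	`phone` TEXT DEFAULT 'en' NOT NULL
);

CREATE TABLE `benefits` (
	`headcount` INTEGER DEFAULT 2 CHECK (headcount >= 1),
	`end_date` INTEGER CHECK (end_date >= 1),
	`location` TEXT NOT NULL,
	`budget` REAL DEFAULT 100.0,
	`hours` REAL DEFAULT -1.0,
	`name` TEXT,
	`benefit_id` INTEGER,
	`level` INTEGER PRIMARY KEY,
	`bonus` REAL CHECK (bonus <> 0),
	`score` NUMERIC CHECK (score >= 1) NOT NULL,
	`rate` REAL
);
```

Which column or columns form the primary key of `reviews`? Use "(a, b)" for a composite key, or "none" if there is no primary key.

(floor, hours)

A table-level PRIMARY KEY clause names 2 columns: floor, hours.
This is a composite key — the combination is unique, not each column individually.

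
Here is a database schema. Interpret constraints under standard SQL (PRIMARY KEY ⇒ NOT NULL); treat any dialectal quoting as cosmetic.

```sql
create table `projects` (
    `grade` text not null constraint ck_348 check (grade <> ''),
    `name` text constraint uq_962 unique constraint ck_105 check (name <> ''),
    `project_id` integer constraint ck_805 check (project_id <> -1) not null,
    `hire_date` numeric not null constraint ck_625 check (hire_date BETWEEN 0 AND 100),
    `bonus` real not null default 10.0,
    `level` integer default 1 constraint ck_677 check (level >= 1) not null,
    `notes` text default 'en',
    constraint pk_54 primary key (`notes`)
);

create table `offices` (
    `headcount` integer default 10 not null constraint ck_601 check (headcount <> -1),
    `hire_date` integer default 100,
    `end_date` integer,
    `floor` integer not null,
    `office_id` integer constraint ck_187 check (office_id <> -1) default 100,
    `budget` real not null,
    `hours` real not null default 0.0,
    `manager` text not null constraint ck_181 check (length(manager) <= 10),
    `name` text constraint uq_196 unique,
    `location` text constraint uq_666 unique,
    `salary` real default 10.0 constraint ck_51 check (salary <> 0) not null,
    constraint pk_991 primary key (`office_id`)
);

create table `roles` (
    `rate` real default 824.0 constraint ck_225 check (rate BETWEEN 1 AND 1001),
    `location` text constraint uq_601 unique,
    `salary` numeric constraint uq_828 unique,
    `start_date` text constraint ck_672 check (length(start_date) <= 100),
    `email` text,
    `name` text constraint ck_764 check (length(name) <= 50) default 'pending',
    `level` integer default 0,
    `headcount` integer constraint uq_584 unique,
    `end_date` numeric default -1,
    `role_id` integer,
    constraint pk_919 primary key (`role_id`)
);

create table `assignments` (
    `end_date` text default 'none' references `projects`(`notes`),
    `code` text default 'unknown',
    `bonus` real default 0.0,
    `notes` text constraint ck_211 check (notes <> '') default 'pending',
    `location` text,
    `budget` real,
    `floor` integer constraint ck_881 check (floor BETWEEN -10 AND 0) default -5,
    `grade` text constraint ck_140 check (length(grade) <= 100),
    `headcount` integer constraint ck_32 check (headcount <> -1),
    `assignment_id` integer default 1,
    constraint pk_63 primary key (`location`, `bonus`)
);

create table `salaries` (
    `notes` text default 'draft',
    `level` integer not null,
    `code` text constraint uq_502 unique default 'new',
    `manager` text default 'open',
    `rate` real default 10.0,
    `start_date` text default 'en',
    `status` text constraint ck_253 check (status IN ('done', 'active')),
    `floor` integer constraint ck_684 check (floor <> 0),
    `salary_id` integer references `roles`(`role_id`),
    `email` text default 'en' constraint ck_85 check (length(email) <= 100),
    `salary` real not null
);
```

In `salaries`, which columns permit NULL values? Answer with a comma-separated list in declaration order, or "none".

notes, code, manager, rate, start_date, status, floor, salary_id, email

- notes: DEFAULT only fills an omitted column; an explicit NULL is still allowed → nullable.
- level: declared NOT NULL → not nullable.
- code: UNIQUE does not imply NOT NULL → nullable.
- manager: DEFAULT only fills an omitted column; an explicit NULL is still allowed → nullable.
- rate: DEFAULT only fills an omitted column; an explicit NULL is still allowed → nullable.
- start_date: DEFAULT only fills an omitted column; an explicit NULL is still allowed → nullable.
- status: CHECK does not forbid NULL (a CHECK constraint passes when its expression is NULL) → nullable.
- floor: CHECK does not forbid NULL (a CHECK constraint passes when its expression is NULL) → nullable.
- salary_id: a foreign key column may be NULL unless separately constrained → nullable.
- email: CHECK does not forbid NULL (a CHECK constraint passes when its expression is NULL) → nullable.
- salary: declared NOT NULL → not nullable.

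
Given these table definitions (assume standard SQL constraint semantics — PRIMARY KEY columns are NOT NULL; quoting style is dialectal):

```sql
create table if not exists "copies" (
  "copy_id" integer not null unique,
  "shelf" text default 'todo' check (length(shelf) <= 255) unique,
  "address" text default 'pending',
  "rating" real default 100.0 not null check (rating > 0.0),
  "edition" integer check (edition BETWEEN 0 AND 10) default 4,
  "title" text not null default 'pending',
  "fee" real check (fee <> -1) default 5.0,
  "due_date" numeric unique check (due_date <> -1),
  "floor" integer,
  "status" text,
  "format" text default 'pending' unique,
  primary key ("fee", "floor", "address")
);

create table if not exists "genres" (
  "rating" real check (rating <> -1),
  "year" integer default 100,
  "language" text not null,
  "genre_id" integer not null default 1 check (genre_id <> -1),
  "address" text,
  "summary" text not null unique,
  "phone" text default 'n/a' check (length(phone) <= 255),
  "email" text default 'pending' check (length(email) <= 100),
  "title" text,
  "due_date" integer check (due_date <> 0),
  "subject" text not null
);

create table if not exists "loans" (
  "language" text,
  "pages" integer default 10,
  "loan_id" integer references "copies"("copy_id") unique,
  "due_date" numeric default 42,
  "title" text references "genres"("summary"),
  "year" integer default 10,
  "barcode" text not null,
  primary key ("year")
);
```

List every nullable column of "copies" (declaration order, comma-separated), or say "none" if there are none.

- copy_id: declared NOT NULL → not nullable.
- shelf: CHECK does not forbid NULL (a CHECK constraint passes when its expression is NULL) → nullable.
- address: part of the PRIMARY KEY, which implies NOT NULL → not nullable.
- rating: declared NOT NULL → not nullable.
- edition: CHECK does not forbid NULL (a CHECK constraint passes when its expression is NULL) → nullable.
- title: declared NOT NULL → not nullable.
- fee: part of the PRIMARY KEY, which implies NOT NULL → not nullable.
- due_date: CHECK does not forbid NULL (a CHECK constraint passes when its expression is NULL) → nullable.
- floor: part of the PRIMARY KEY, which implies NOT NULL → not nullable.
- status: no NOT NULL constraint applies → nullable.
- format: UNIQUE does not imply NOT NULL → nullable.

shelf, edition, due_date, status, format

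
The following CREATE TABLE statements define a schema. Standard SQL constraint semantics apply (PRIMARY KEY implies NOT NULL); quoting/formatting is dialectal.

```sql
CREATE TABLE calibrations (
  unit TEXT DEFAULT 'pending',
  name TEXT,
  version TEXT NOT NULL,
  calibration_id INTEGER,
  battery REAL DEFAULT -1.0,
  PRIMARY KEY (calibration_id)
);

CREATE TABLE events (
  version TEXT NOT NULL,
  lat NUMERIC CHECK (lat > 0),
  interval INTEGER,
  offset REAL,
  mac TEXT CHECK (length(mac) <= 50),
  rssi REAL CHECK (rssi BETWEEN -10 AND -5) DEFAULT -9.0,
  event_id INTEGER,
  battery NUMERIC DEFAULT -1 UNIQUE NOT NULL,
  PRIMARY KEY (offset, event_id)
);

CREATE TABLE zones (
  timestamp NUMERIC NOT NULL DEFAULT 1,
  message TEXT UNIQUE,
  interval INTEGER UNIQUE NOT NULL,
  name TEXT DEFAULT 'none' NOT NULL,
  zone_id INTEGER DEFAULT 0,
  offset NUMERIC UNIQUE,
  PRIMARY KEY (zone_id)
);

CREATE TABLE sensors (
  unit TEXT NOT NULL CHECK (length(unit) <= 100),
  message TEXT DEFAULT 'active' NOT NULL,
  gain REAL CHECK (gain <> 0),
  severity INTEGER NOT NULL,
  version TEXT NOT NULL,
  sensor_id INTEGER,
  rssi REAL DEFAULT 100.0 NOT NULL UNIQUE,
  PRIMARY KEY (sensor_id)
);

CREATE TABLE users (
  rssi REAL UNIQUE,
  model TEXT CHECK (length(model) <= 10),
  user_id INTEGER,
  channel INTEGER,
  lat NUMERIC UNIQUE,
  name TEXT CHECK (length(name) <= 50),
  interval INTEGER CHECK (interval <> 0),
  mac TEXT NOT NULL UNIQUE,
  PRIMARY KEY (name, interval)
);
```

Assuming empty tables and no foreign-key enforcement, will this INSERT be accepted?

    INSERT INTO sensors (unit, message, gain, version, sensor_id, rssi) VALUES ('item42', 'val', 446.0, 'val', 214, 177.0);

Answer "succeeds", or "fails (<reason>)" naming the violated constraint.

severity is omitted from the column list and has no DEFAULT, so it would receive NULL.
But severity is declared NOT NULL.

fails (NOT NULL on severity)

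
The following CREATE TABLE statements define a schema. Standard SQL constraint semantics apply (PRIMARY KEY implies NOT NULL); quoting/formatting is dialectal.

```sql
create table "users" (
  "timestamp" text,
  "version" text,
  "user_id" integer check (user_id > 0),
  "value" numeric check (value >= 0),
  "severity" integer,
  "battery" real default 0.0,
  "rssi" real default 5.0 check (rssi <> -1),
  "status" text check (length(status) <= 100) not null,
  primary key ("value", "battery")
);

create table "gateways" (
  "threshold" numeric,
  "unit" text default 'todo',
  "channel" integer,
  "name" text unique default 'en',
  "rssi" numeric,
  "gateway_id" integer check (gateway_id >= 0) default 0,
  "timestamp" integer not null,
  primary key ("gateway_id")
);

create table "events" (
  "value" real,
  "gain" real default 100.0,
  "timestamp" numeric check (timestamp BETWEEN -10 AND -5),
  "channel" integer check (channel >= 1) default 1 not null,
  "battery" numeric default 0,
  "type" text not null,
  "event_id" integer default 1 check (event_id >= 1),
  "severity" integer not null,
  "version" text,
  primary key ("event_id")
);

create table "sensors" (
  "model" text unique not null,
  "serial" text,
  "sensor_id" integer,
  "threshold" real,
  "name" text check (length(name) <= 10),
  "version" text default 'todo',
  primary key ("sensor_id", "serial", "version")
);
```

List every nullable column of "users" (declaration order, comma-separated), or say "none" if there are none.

- timestamp: no NOT NULL constraint applies → nullable.
- version: no NOT NULL constraint applies → nullable.
- user_id: CHECK does not forbid NULL (a CHECK constraint passes when its expression is NULL) → nullable.
- value: part of the PRIMARY KEY, which implies NOT NULL → not nullable.
- severity: no NOT NULL constraint applies → nullable.
- battery: part of the PRIMARY KEY, which implies NOT NULL → not nullable.
- rssi: CHECK does not forbid NULL (a CHECK constraint passes when its expression is NULL) → nullable.
- status: declared NOT NULL → not nullable.

timestamp, version, user_id, severity, rssi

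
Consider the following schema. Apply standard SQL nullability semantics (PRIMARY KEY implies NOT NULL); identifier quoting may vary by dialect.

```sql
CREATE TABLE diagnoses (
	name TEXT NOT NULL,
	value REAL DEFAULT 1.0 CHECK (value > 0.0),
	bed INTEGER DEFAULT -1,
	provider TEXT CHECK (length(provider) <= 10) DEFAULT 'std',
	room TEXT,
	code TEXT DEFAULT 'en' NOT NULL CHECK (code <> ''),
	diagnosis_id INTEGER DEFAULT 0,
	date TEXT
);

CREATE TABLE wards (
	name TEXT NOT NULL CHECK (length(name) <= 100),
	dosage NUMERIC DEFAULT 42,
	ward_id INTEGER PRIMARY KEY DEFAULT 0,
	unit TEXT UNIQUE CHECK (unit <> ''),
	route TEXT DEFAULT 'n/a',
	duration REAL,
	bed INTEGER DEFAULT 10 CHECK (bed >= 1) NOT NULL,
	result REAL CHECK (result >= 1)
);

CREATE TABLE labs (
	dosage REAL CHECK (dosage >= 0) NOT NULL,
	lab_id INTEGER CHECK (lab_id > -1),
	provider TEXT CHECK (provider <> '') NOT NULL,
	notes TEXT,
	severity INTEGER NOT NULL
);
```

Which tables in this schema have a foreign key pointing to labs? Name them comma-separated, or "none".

none

No REFERENCES clause anywhere in the schema names labs.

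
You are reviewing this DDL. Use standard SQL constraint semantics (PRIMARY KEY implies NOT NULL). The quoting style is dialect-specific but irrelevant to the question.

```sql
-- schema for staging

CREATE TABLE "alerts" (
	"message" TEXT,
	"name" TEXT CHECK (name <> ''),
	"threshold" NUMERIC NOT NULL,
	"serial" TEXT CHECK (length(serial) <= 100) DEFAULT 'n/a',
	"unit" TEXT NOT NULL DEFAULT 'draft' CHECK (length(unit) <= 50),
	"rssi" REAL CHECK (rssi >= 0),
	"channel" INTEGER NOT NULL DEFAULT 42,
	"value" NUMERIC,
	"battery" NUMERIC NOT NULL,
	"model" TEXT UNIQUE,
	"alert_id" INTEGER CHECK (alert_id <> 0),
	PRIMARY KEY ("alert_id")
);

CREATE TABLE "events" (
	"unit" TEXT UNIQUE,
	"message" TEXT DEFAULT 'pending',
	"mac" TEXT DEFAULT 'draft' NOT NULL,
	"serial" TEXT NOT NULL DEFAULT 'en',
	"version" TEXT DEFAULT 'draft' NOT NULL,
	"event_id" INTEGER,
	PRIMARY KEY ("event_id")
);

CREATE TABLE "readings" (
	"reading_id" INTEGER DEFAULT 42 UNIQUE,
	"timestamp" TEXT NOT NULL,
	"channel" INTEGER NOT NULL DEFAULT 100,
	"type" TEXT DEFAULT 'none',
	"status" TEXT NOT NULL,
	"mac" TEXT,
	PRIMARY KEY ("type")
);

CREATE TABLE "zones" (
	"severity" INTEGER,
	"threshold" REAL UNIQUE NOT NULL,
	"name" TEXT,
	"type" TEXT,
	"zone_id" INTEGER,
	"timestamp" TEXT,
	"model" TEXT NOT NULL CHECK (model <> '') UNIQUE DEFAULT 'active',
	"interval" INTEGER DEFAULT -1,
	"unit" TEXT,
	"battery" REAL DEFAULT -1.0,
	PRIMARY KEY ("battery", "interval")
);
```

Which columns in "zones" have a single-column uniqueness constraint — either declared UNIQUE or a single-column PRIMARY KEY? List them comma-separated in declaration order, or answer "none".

threshold, model

- severity: no UNIQUE or single-column PK constraint.
- threshold: declared UNIQUE → unique.
- name: no UNIQUE or single-column PK constraint.
- type: no UNIQUE or single-column PK constraint.
- zone_id: no UNIQUE or single-column PK constraint.
- timestamp: no UNIQUE or single-column PK constraint.
- model: declared UNIQUE → unique.
- interval: part of a composite PRIMARY KEY — only the tuple is unique, not this column on its own.
- unit: no UNIQUE or single-column PK constraint.
- battery: part of a composite PRIMARY KEY — only the tuple is unique, not this column on its own.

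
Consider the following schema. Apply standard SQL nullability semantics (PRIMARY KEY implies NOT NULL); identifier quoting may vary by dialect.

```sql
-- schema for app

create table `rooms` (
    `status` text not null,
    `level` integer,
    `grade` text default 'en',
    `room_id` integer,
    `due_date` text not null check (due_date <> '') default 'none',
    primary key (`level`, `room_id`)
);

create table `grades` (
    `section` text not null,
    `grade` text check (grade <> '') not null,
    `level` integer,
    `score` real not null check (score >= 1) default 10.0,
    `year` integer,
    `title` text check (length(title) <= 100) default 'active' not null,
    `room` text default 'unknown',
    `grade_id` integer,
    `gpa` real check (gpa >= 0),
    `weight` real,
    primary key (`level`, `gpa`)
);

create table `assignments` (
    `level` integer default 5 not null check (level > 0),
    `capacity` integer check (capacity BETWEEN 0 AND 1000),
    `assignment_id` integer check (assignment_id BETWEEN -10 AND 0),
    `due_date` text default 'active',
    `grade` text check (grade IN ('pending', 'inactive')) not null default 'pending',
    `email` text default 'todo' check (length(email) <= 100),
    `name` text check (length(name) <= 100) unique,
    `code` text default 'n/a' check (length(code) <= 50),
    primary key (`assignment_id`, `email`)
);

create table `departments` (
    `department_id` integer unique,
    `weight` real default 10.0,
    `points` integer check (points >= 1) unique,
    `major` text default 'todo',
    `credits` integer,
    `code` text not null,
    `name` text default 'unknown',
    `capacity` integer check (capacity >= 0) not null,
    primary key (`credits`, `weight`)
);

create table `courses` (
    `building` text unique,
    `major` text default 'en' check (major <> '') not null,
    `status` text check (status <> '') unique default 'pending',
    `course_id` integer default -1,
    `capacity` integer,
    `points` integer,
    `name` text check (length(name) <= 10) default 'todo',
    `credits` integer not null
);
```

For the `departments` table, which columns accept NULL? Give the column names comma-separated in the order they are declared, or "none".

department_id, points, major, name

- department_id: UNIQUE does not imply NOT NULL → nullable.
- weight: part of the PRIMARY KEY, which implies NOT NULL → not nullable.
- points: CHECK does not forbid NULL (a CHECK constraint passes when its expression is NULL) → nullable.
- major: DEFAULT only fills an omitted column; an explicit NULL is still allowed → nullable.
- credits: part of the PRIMARY KEY, which implies NOT NULL → not nullable.
- code: declared NOT NULL → not nullable.
- name: DEFAULT only fills an omitted column; an explicit NULL is still allowed → nullable.
- capacity: declared NOT NULL → not nullable.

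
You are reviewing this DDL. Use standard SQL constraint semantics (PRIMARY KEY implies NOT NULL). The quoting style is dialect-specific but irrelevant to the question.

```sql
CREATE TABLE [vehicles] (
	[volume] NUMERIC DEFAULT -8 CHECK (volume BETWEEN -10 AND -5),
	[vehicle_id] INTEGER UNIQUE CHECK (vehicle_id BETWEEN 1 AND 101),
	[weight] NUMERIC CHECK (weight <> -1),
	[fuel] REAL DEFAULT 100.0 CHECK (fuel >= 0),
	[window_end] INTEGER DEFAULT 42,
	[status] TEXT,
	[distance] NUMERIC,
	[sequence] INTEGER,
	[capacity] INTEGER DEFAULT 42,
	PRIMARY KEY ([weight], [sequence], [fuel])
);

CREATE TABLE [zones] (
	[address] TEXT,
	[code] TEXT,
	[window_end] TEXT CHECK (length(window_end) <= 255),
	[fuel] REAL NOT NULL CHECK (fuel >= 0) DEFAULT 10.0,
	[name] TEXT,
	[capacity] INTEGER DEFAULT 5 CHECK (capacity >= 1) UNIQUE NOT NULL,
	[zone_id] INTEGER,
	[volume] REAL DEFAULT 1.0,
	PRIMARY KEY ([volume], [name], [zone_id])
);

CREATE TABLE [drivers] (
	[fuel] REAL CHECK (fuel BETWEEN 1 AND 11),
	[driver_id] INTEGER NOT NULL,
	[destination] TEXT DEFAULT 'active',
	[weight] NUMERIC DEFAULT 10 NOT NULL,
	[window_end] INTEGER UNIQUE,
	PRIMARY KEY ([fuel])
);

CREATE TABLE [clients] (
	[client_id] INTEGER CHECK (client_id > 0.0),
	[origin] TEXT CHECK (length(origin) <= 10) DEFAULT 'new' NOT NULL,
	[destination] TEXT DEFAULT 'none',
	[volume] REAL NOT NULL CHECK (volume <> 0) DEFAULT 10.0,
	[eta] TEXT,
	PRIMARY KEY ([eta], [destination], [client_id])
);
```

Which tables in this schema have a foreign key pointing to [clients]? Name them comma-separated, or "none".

none

No REFERENCES clause anywhere in the schema names clients.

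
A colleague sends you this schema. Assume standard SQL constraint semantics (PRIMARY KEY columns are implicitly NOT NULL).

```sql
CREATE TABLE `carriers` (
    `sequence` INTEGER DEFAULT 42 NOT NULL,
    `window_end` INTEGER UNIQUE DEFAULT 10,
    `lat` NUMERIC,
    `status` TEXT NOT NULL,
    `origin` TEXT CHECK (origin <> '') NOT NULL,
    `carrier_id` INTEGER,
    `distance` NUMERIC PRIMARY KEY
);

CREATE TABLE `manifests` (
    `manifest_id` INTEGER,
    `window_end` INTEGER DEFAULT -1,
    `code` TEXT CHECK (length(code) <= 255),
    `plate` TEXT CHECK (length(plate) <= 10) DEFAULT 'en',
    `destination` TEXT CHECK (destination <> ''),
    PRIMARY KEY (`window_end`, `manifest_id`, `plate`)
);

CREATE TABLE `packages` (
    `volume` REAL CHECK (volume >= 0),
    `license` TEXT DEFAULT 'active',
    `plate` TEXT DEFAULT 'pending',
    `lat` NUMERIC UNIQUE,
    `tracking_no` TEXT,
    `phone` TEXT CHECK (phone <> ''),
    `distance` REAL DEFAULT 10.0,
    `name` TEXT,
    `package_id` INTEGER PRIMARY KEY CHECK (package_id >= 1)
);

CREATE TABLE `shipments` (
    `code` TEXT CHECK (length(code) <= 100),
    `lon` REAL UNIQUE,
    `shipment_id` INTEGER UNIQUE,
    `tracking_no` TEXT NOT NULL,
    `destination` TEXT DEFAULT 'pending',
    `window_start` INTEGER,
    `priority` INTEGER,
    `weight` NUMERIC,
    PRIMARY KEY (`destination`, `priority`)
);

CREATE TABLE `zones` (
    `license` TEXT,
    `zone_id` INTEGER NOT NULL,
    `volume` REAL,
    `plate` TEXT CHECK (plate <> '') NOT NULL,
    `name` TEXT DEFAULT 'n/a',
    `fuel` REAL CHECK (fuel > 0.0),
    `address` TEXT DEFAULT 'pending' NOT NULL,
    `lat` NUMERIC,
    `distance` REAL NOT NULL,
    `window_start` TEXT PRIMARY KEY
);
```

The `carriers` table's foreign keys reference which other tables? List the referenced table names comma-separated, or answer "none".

none

No column in carriers has a REFERENCES clause.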